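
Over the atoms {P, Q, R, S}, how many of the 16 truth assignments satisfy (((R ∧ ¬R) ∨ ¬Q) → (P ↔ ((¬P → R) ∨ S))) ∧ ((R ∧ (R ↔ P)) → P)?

Initial set: {((((R ∧ ¬R) ∨ ¬Q) → (P ↔ ((¬P → R) ∨ S))) ∧ ((R ∧ (R ↔ P)) → P))}.
((((R ∧ ¬R) ∨ ¬Q) → (P ↔ ((¬P → R) ∨ S))) ∧ ((R ∧ (R ↔ P)) → P)): α-rule — add (((R ∧ ¬R) ∨ ¬Q) → (P ↔ ((¬P → R) ∨ S))), ((R ∧ (R ↔ P)) → P).
(((R ∧ ¬R) ∨ ¬Q) → (P ↔ ((¬P → R) ∨ S))): β-rule — branch into ¬((R ∧ ¬R) ∨ ¬Q)  //  (P ↔ ((¬P → R) ∨ S)).
  branch 1 (add ¬((R ∧ ¬R) ∨ ¬Q)):
    ¬((R ∧ ¬R) ∨ ¬Q): α-rule — add ¬(R ∧ ¬R), ¬¬Q.
    ((R ∧ (R ↔ P)) → P): β-rule — branch into ¬(R ∧ (R ↔ P))  //  P.
      branch 1.1 (add ¬(R ∧ (R ↔ P))):
        ¬(R ∧ ¬R): β-rule — branch into ¬R  //  ¬¬R.
          branch 1.1.1 (add ¬R):
            ¬(R ∧ (R ↔ P)): β-rule — branch into ¬R  //  ¬(R ↔ P).
              branch 1.1.1.1 (add ¬R):
                ○ open, literals {Q=1, R=0}.
              branch 1.1.1.2 (add ¬(R ↔ P)):
                ¬(R ↔ P): β-rule — branch into R, ¬P  //  ¬R, P.
                  branch 1.1.1.2.1 (add R, ¬P):
                    × closes — contains both R and ¬R.
                  branch 1.1.1.2.2 (add ¬R, P):
                    ○ open, literals {P=1, Q=1, R=0}.
          branch 1.1.2 (add ¬¬R):
            ¬(R ∧ (R ↔ P)): β-rule — branch into ¬R  //  ¬(R ↔ P).
              branch 1.1.2.1 (add ¬R):
                × closes — contains both R and ¬R.
              branch 1.1.2.2 (add ¬(R ↔ P)):
                ¬(R ↔ P): β-rule — branch into R, ¬P  //  ¬R, P.
                  branch 1.1.2.2.1 (add R, ¬P):
                    ○ open, literals {P=0, Q=1, R=1}.
                  branch 1.1.2.2.2 (add ¬R, P):
                    × closes — contains both R and ¬R.
      branch 1.2 (add P):
        ¬(R ∧ ¬R): β-rule — branch into ¬R  //  ¬¬R.
          branch 1.2.1 (add ¬R):
            ○ open, literals {P=1, Q=1, R=0}.
          branch 1.2.2 (add ¬¬R):
            ○ open, literals {P=1, Q=1, R=1}.
  branch 2 (add (P ↔ ((¬P → R) ∨ S))):
    ((R ∧ (R ↔ P)) → P): β-rule — branch into ¬(R ∧ (R ↔ P))  //  P.
      branch 2.1 (add ¬(R ∧ (R ↔ P))):
        (P ↔ ((¬P → R) ∨ S)): β-rule — branch into P, ((¬P → R) ∨ S)  //  ¬P, ¬((¬P → R) ∨ S).
          branch 2.1.1 (add P, ((¬P → R) ∨ S)):
            ¬(R ∧ (R ↔ P)): β-rule — branch into ¬R  //  ¬(R ↔ P).
              branch 2.1.1.1 (add ¬R):
                ((¬P → R) ∨ S): β-rule — branch into (¬P → R)  //  S.
                  branch 2.1.1.1.1 (add (¬P → R)):
                    (¬P → R): β-rule — branch into ¬¬P  //  R.
                      branch 2.1.1.1.1.1 (add ¬¬P):
                        ○ open, literals {P=1, R=0}.
                      branch 2.1.1.1.1.2 (add R):
                        × closes — contains both R and ¬R.
                  branch 2.1.1.1.2 (add S):
                    ○ open, literals {P=1, R=0, S=1}.
              branch 2.1.1.2 (add ¬(R ↔ P)):
                ((¬P → R) ∨ S): β-rule — branch into (¬P → R)  //  S.
                  branch 2.1.1.2.1 (add (¬P → R)):
                    ¬(R ↔ P): β-rule — branch into R, ¬P  //  ¬R, P.
                      branch 2.1.1.2.1.1 (add R, ¬P):
                        × closes — contains both P and ¬P.
                      branch 2.1.1.2.1.2 (add ¬R, P):
                        (¬P → R): β-rule — branch into ¬¬P  //  R.
                          branch 2.1.1.2.1.2.1 (add ¬¬P):
                            ○ open, literals {P=1, R=0}.
                          branch 2.1.1.2.1.2.2 (add R):
                            × closes — contains both R and ¬R.
                  branch 2.1.1.2.2 (add S):
                    ¬(R ↔ P): β-rule — branch into R, ¬P  //  ¬R, P.
                      branch 2.1.1.2.2.1 (add R, ¬P):
                        × closes — contains both P and ¬P.
                      branch 2.1.1.2.2.2 (add ¬R, P):
                        ○ open, literals {P=1, R=0, S=1}.
          branch 2.1.2 (add ¬P, ¬((¬P → R) ∨ S)):
            ¬((¬P → R) ∨ S): α-rule — add ¬(¬P → R), ¬S.
            ¬(¬P → R): α-rule — add ¬P, ¬R.
            ¬(R ∧ (R ↔ P)): β-rule — branch into ¬R  //  ¬(R ↔ P).
              branch 2.1.2.1 (add ¬R):
                ○ open, literals {P=0, R=0, S=0}.
              branch 2.1.2.2 (add ¬(R ↔ P)):
                ¬(R ↔ P): β-rule — branch into R, ¬P  //  ¬R, P.
                  branch 2.1.2.2.1 (add R, ¬P):
                    × closes — contains both R and ¬R.
                  branch 2.1.2.2.2 (add ¬R, P):
                    × closes — contains both P and ¬P.
      branch 2.2 (add P):
        (P ↔ ((¬P → R) ∨ S)): β-rule — branch into P, ((¬P → R) ∨ S)  //  ¬P, ¬((¬P → R) ∨ S).
          branch 2.2.1 (add P, ((¬P → R) ∨ S)):
            ((¬P → R) ∨ S): β-rule — branch into (¬P → R)  //  S.
              branch 2.2.1.1 (add (¬P → R)):
                (¬P → R): β-rule — branch into ¬¬P  //  R.
                  branch 2.2.1.1.1 (add ¬¬P):
                    ○ open, literals {P=1}.
                  branch 2.2.1.1.2 (add R):
                    ○ open, literals {P=1, R=1}.
              branch 2.2.1.2 (add S):
                ○ open, literals {P=1, S=1}.
          branch 2.2.2 (add ¬P, ¬((¬P → R) ∨ S)):
            × closes — contains both P and ¬P.
10 branches closed, 13 open.
Each open branch fixes some atoms; the unmentioned ones are free. Counting distinct full assignments: branch {Q=1, R=0} (P, S) contributes 4 new; branch {P=1, Q=1, R=0} (S) contributes 0 new; branch {P=0, Q=1, R=1} (S) contributes 2 new; branch {P=1, Q=1, R=0} (S) contributes 0 new; branch {P=1, Q=1, R=1} (S) contributes 2 new; branch {P=1, R=0} (Q, S) contributes 2 new; branch {P=1, R=0, S=1} (Q) contributes 0 new; branch {P=1, R=0} (Q, S) contributes 0 new; branch {P=1, R=0, S=1} (Q) contributes 0 new; branch {P=0, R=0, S=0} (Q) contributes 1 new; branch {P=1} (Q, R, S) contributes 2 new; branch {P=1, R=1} (Q, S) contributes 0 new; branch {P=1, S=1} (Q, R) contributes 0 new. Total: 13.

13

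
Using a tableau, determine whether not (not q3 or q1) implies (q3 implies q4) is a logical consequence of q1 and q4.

Yes

Initial set: {T (q1 and q4); F (not (not q3 or q1) implies (q3 implies q4))}.
T (q1 and q4): α-rule — add T q1, T q4.
F (not (not q3 or q1) implies (q3 implies q4)): α-rule — add T not (not q3 or q1), F (q3 implies q4).
T not (not q3 or q1): α-rule — add F not q3, F q1.
× closes — contains both q1 and not q1.
All 1 branch closes.
Every branch closed, so the premises entail the conclusion.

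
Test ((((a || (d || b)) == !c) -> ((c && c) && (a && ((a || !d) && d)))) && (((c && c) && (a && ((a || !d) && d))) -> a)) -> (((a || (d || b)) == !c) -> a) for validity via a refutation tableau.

Valid

Assume the negation and expand:
Initial set: {F (((((a || (d || b)) == !c) -> ((c && c) && (a && ((a || !d) && d)))) && (((c && c) && (a && ((a || !d) && d))) -> a)) -> (((a || (d || b)) == !c) -> a))}.
F (((((a || (d || b)) == !c) -> ((c && c) && (a && ((a || !d) && d)))) && (((c && c) && (a && ((a || !d) && d))) -> a)) -> (((a || (d || b)) == !c) -> a)): α-rule — add T ((((a || (d || b)) == !c) -> ((c && c) && (a && ((a || !d) && d)))) && (((c && c) && (a && ((a || !d) && d))) -> a)), F (((a || (d || b)) == !c) -> a).
T ((((a || (d || b)) == !c) -> ((c && c) && (a && ((a || !d) && d)))) && (((c && c) && (a && ((a || !d) && d))) -> a)): α-rule — add T (((a || (d || b)) == !c) -> ((c && c) && (a && ((a || !d) && d)))), T (((c && c) && (a && ((a || !d) && d))) -> a).
F (((a || (d || b)) == !c) -> a): α-rule — add T ((a || (d || b)) == !c), F a.
T (((a || (d || b)) == !c) -> ((c && c) && (a && ((a || !d) && d)))): β-rule — branch into F ((a || (d || b)) == !c)  //  T ((c && c) && (a && ((a || !d) && d))).
  branch 1 (add F ((a || (d || b)) == !c)):
    T (((c && c) && (a && ((a || !d) && d))) -> a): β-rule — branch into F ((c && c) && (a && ((a || !d) && d)))  //  T a.
      branch 1.1 (add F ((c && c) && (a && ((a || !d) && d)))):
        T ((a || (d || b)) == !c): β-rule — branch into T (a || (d || b)), T !c  //  F (a || (d || b)), F !c.
          branch 1.1.1 (add T (a || (d || b)), T !c):
            F ((a || (d || b)) == !c): β-rule — branch into T (a || (d || b)), F !c  //  F (a || (d || b)), T !c.
              branch 1.1.1.1 (add T (a || (d || b)), F !c):
                × closes — contains both c and !c.
              branch 1.1.1.2 (add F (a || (d || b)), T !c):
                F (a || (d || b)): α-rule — add F a, F (d || b).
                F (d || b): α-rule — add F d, F b.
                F ((c && c) && (a && ((a || !d) && d))): β-rule — branch into F (c && c)  //  F (a && ((a || !d) && d)).
                  branch 1.1.1.2.1 (add F (c && c)):
                    T (a || (d || b)): β-rule — branch into T a  //  T (d || b).
                      branch 1.1.1.2.1.1 (add T a):
                        × closes — contains both a and !a.
                      branch 1.1.1.2.1.2 (add T (d || b)):
                        F (c && c): β-rule — branch into F c  //  F c.
                          branch 1.1.1.2.1.2.1 (add F c):
                            T (d || b): β-rule — branch into T d  //  T b.
                              branch 1.1.1.2.1.2.1.1 (add T d):
                                × closes — contains both d and !d.
                              branch 1.1.1.2.1.2.1.2 (add T b):
                                × closes — contains both b and !b.
                          branch 1.1.1.2.1.2.2 (add F c):
                            T (d || b): β-rule — branch into T d  //  T b.
                              branch 1.1.1.2.1.2.2.1 (add T d):
                                × closes — contains both d and !d.
                              branch 1.1.1.2.1.2.2.2 (add T b):
                                × closes — contains both b and !b.
                  branch 1.1.1.2.2 (add F (a && ((a || !d) && d))):
                    T (a || (d || b)): β-rule — branch into T a  //  T (d || b).
                      branch 1.1.1.2.2.1 (add T a):
                        × closes — contains both a and !a.
                      branch 1.1.1.2.2.2 (add T (d || b)):
                        F (a && ((a || !d) && d)): β-rule — branch into F a  //  F ((a || !d) && d).
                          branch 1.1.1.2.2.2.1 (add F a):
                            T (d || b): β-rule — branch into T d  //  T b.
                              branch 1.1.1.2.2.2.1.1 (add T d):
                                × closes — contains both d and !d.
                              branch 1.1.1.2.2.2.1.2 (add T b):
                                × closes — contains both b and !b.
                          branch 1.1.1.2.2.2.2 (add F ((a || !d) && d)):
                            T (d || b): β-rule — branch into T d  //  T b.
                              branch 1.1.1.2.2.2.2.1 (add T d):
                                × closes — contains both d and !d.
                              branch 1.1.1.2.2.2.2.2 (add T b):
                                × closes — contains both b and !b.
          branch 1.1.2 (add F (a || (d || b)), F !c):
            F (a || (d || b)): α-rule — add F a, F (d || b).
            F (d || b): α-rule — add F d, F b.
            F ((a || (d || b)) == !c): β-rule — branch into T (a || (d || b)), F !c  //  F (a || (d || b)), T !c.
              branch 1.1.2.1 (add T (a || (d || b)), F !c):
                F ((c && c) && (a && ((a || !d) && d))): β-rule — branch into F (c && c)  //  F (a && ((a || !d) && d)).
                  branch 1.1.2.1.1 (add F (c && c)):
                    T (a || (d || b)): β-rule — branch into T a  //  T (d || b).
                      branch 1.1.2.1.1.1 (add T a):
                        × closes — contains both a and !a.
                      branch 1.1.2.1.1.2 (add T (d || b)):
                        F (c && c): β-rule — branch into F c  //  F c.
                          branch 1.1.2.1.1.2.1 (add F c):
                            × closes — contains both c and !c.
                          branch 1.1.2.1.1.2.2 (add F c):
                            × closes — contains both c and !c.
                  branch 1.1.2.1.2 (add F (a && ((a || !d) && d))):
                    T (a || (d || b)): β-rule — branch into T a  //  T (d || b).
                      branch 1.1.2.1.2.1 (add T a):
                        × closes — contains both a and !a.
                      branch 1.1.2.1.2.2 (add T (d || b)):
                        F (a && ((a || !d) && d)): β-rule — branch into F a  //  F ((a || !d) && d).
                          branch 1.1.2.1.2.2.1 (add F a):
                            T (d || b): β-rule — branch into T d  //  T b.
                              branch 1.1.2.1.2.2.1.1 (add T d):
                                × closes — contains both d and !d.
                              branch 1.1.2.1.2.2.1.2 (add T b):
                                × closes — contains both b and !b.
                          branch 1.1.2.1.2.2.2 (add F ((a || !d) && d)):
                            T (d || b): β-rule — branch into T d  //  T b.
                              branch 1.1.2.1.2.2.2.1 (add T d):
                                × closes — contains both d and !d.
                              branch 1.1.2.1.2.2.2.2 (add T b):
                                × closes — contains both b and !b.
              branch 1.1.2.2 (add F (a || (d || b)), T !c):
                × closes — contains both c and !c.
      branch 1.2 (add T a):
        × closes — contains both a and !a.
  branch 2 (add T ((c && c) && (a && ((a || !d) && d)))):
    T ((c && c) && (a && ((a || !d) && d))): α-rule — add T (c && c), T (a && ((a || !d) && d)).
    T (c && c): α-rule — add T c, T c.
    T (a && ((a || !d) && d)): α-rule — add T a, T ((a || !d) && d).
    × closes — contains both a and !a.
All 22 branches close.
Every branch closed, so the negation is unsatisfiable and the formula is valid.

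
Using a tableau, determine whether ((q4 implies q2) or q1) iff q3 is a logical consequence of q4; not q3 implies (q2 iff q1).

No

Initial set: {T q4; T (not q3 implies (q2 iff q1)); F (((q4 implies q2) or q1) iff q3)}.
T (not q3 implies (q2 iff q1)): β-rule — branch into F not q3  //  T (q2 iff q1).
  branch 1 (add F not q3):
    F (((q4 implies q2) or q1) iff q3): β-rule — branch into T ((q4 implies q2) or q1), F q3  //  F ((q4 implies q2) or q1), T q3.
      branch 1.1 (add T ((q4 implies q2) or q1), F q3):
        × closes — contains both q3 and not q3.
      branch 1.2 (add F ((q4 implies q2) or q1), T q3):
        F ((q4 implies q2) or q1): α-rule — add F (q4 implies q2), F q1.
        F (q4 implies q2): α-rule — add T q4, F q2.
        ○ open, literals {q1=false, q2=false, q3=true, q4=true}.
  branch 2 (add T (q2 iff q1)):
    F (((q4 implies q2) or q1) iff q3): β-rule — branch into T ((q4 implies q2) or q1), F q3  //  F ((q4 implies q2) or q1), T q3.
      branch 2.1 (add T ((q4 implies q2) or q1), F q3):
        T (q2 iff q1): β-rule — branch into T q2, T q1  //  F q2, F q1.
          branch 2.1.1 (add T q2, T q1):
            T ((q4 implies q2) or q1): β-rule — branch into T (q4 implies q2)  //  T q1.
              branch 2.1.1.1 (add T (q4 implies q2)):
                T (q4 implies q2): β-rule — branch into F q4  //  T q2.
                  branch 2.1.1.1.1 (add F q4):
                    × closes — contains both q4 and not q4.
                  branch 2.1.1.1.2 (add T q2):
                    ○ open, literals {q1=true, q2=true, q3=false, q4=true}.
              branch 2.1.1.2 (add T q1):
                ○ open, literals {q1=true, q2=true, q3=false, q4=true}.
          branch 2.1.2 (add F q2, F q1):
            T ((q4 implies q2) or q1): β-rule — branch into T (q4 implies q2)  //  T q1.
              branch 2.1.2.1 (add T (q4 implies q2)):
                T (q4 implies q2): β-rule — branch into F q4  //  T q2.
                  branch 2.1.2.1.1 (add F q4):
                    × closes — contains both q4 and not q4.
                  branch 2.1.2.1.2 (add T q2):
                    × closes — contains both q2 and not q2.
              branch 2.1.2.2 (add T q1):
                × closes — contains both q1 and not q1.
      branch 2.2 (add F ((q4 implies q2) or q1), T q3):
        F ((q4 implies q2) or q1): α-rule — add F (q4 implies q2), F q1.
        F (q4 implies q2): α-rule — add T q4, F q2.
        T (q2 iff q1): β-rule — branch into T q2, T q1  //  F q2, F q1.
          branch 2.2.1 (add T q2, T q1):
            × closes — contains both q2 and not q2.
          branch 2.2.2 (add F q2, F q1):
            ○ open, literals {q1=false, q2=false, q3=true, q4=true}.
6 branches closed, 4 open.
An open branch gives a countermodel: q1=false, q2=false, q3=true, q4=true (unmentioned atoms arbitrary); the premises hold there but the conclusion fails.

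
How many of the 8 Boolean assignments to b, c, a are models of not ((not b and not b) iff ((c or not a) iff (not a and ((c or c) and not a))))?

Initial set: {not ((not b and not b) iff ((c or not a) iff (not a and ((c or c) and not a))))}.
not ((not b and not b) iff ((c or not a) iff (not a and ((c or c) and not a)))): β-rule — branch into (not b and not b), not ((c or not a) iff (not a and ((c or c) and not a)))  //  not (not b and not b), ((c or not a) iff (not a and ((c or c) and not a))).
  branch 1 (add (not b and not b), not ((c or not a) iff (not a and ((c or c) and not a)))):
    (not b and not b): α-rule — add not b, not b.
    not ((c or not a) iff (not a and ((c or c) and not a))): β-rule — branch into (c or not a), not (not a and ((c or c) and not a))  //  not (c or not a), (not a and ((c or c) and not a)).
      branch 1.1 (add (c or not a), not (not a and ((c or c) and not a))):
        (c or not a): β-rule — branch into c  //  not a.
          branch 1.1.1 (add c):
            not (not a and ((c or c) and not a)): β-rule — branch into not not a  //  not ((c or c) and not a).
              branch 1.1.1.1 (add not not a):
                ○ open, literals {a=1, b=0, c=1}.
              branch 1.1.1.2 (add not ((c or c) and not a)):
                not ((c or c) and not a): β-rule — branch into not (c or c)  //  not not a.
                  branch 1.1.1.2.1 (add not (c or c)):
                    not (c or c): α-rule — add not c, not c.
                    × closes — contains both c and not c.
                  branch 1.1.1.2.2 (add not not a):
                    ○ open, literals {a=1, b=0, c=1}.
          branch 1.1.2 (add not a):
            not (not a and ((c or c) and not a)): β-rule — branch into not not a  //  not ((c or c) and not a).
              branch 1.1.2.1 (add not not a):
                × closes — contains both a and not a.
              branch 1.1.2.2 (add not ((c or c) and not a)):
                not ((c or c) and not a): β-rule — branch into not (c or c)  //  not not a.
                  branch 1.1.2.2.1 (add not (c or c)):
                    not (c or c): α-rule — add not c, not c.
                    ○ open, literals {a=0, b=0, c=0}.
                  branch 1.1.2.2.2 (add not not a):
                    × closes — contains both a and not a.
      branch 1.2 (add not (c or not a), (not a and ((c or c) and not a))):
        not (c or not a): α-rule — add not c, not not a.
        (not a and ((c or c) and not a)): α-rule — add not a, ((c or c) and not a).
        × closes — contains both a and not a.
  branch 2 (add not (not b and not b), ((c or not a) iff (not a and ((c or c) and not a)))):
    not (not b and not b): β-rule — branch into not not b  //  not not b.
      branch 2.1 (add not not b):
        ((c or not a) iff (not a and ((c or c) and not a))): β-rule — branch into (c or not a), (not a and ((c or c) and not a))  //  not (c or not a), not (not a and ((c or c) and not a)).
          branch 2.1.1 (add (c or not a), (not a and ((c or c) and not a))):
            (not a and ((c or c) and not a)): α-rule — add not a, ((c or c) and not a).
            ((c or c) and not a): α-rule — add (c or c), not a.
            (c or not a): β-rule — branch into c  //  not a.
              branch 2.1.1.1 (add c):
                (c or c): β-rule — branch into c  //  c.
                  branch 2.1.1.1.1 (add c):
                    ○ open, literals {a=0, b=1, c=1}.
                  branch 2.1.1.1.2 (add c):
                    ○ open, literals {a=0, b=1, c=1}.
              branch 2.1.1.2 (add not a):
                (c or c): β-rule — branch into c  //  c.
                  branch 2.1.1.2.1 (add c):
                    ○ open, literals {a=0, b=1, c=1}.
                  branch 2.1.1.2.2 (add c):
                    ○ open, literals {a=0, b=1, c=1}.
          branch 2.1.2 (add not (c or not a), not (not a and ((c or c) and not a))):
            not (c or not a): α-rule — add not c, not not a.
            not (not a and ((c or c) and not a)): β-rule — branch into not not a  //  not ((c or c) and not a).
              branch 2.1.2.1 (add not not a):
                ○ open, literals {a=1, b=1, c=0}.
              branch 2.1.2.2 (add not ((c or c) and not a)):
                not ((c or c) and not a): β-rule — branch into not (c or c)  //  not not a.
                  branch 2.1.2.2.1 (add not (c or c)):
                    not (c or c): α-rule — add not c, not c.
                    ○ open, literals {a=1, b=1, c=0}.
                  branch 2.1.2.2.2 (add not not a):
                    ○ open, literals {a=1, b=1, c=0}.
      branch 2.2 (add not not b):
        ((c or not a) iff (not a and ((c or c) and not a))): β-rule — branch into (c or not a), (not a and ((c or c) and not a))  //  not (c or not a), not (not a and ((c or c) and not a)).
          branch 2.2.1 (add (c or not a), (not a and ((c or c) and not a))):
            (not a and ((c or c) and not a)): α-rule — add not a, ((c or c) and not a).
            ((c or c) and not a): α-rule — add (c or c), not a.
            (c or not a): β-rule — branch into c  //  not a.
              branch 2.2.1.1 (add c):
                (c or c): β-rule — branch into c  //  c.
                  branch 2.2.1.1.1 (add c):
                    ○ open, literals {a=0, b=1, c=1}.
                  branch 2.2.1.1.2 (add c):
                    ○ open, literals {a=0, b=1, c=1}.
              branch 2.2.1.2 (add not a):
                (c or c): β-rule — branch into c  //  c.
                  branch 2.2.1.2.1 (add c):
                    ○ open, literals {a=0, b=1, c=1}.
                  branch 2.2.1.2.2 (add c):
                    ○ open, literals {a=0, b=1, c=1}.
          branch 2.2.2 (add not (c or not a), not (not a and ((c or c) and not a))):
            not (c or not a): α-rule — add not c, not not a.
            not (not a and ((c or c) and not a)): β-rule — branch into not not a  //  not ((c or c) and not a).
              branch 2.2.2.1 (add not not a):
                ○ open, literals {a=1, b=1, c=0}.
              branch 2.2.2.2 (add not ((c or c) and not a)):
                not ((c or c) and not a): β-rule — branch into not (c or c)  //  not not a.
                  branch 2.2.2.2.1 (add not (c or c)):
                    not (c or c): α-rule — add not c, not c.
                    ○ open, literals {a=1, b=1, c=0}.
                  branch 2.2.2.2.2 (add not not a):
                    ○ open, literals {a=1, b=1, c=0}.
4 branches closed, 17 open.
Each open branch fixes some atoms; the unmentioned ones are free. Counting distinct full assignments: branch {a=1, b=0, c=1} (none free) contributes 1 new; branch {a=1, b=0, c=1} (none free) contributes 0 new; branch {a=0, b=0, c=0} (none free) contributes 1 new; branch {a=0, b=1, c=1} (none free) contributes 1 new; branch {a=0, b=1, c=1} (none free) contributes 0 new; branch {a=0, b=1, c=1} (none free) contributes 0 new; branch {a=0, b=1, c=1} (none free) contributes 0 new; branch {a=1, b=1, c=0} (none free) contributes 1 new; branch {a=1, b=1, c=0} (none free) contributes 0 new; branch {a=1, b=1, c=0} (none free) contributes 0 new; branch {a=0, b=1, c=1} (none free) contributes 0 new; branch {a=0, b=1, c=1} (none free) contributes 0 new; branch {a=0, b=1, c=1} (none free) contributes 0 new; branch {a=0, b=1, c=1} (none free) contributes 0 new; branch {a=1, b=1, c=0} (none free) contributes 0 new; branch {a=1, b=1, c=0} (none free) contributes 0 new; branch {a=1, b=1, c=0} (none free) contributes 0 new. Total: 4.

4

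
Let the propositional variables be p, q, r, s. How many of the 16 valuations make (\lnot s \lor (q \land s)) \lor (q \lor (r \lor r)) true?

14

Initial set: {((\lnot s \lor (q \land s)) \lor (q \lor (r \lor r)))}.
((\lnot s \lor (q \land s)) \lor (q \lor (r \lor r))): β-rule — branch into (\lnot s \lor (q \land s))  //  (q \lor (r \lor r)).
  branch 1 (add (\lnot s \lor (q \land s))):
    (\lnot s \lor (q \land s)): β-rule — branch into \lnot s  //  (q \land s).
      branch 1.1 (add \lnot s):
        ○ open, literals {s=F}.
      branch 1.2 (add (q \land s)):
        (q \land s): α-rule — add q, s.
        ○ open, literals {q=T, s=T}.
  branch 2 (add (q \lor (r \lor r))):
    (q \lor (r \lor r)): β-rule — branch into q  //  (r \lor r).
      branch 2.1 (add q):
        ○ open, literals {q=T}.
      branch 2.2 (add (r \lor r)):
        (r \lor r): β-rule — branch into r  //  r.
          branch 2.2.1 (add r):
            ○ open, literals {r=T}.
          branch 2.2.2 (add r):
            ○ open, literals {r=T}.
0 branches closed, 5 open.
Each open branch fixes some atoms; the unmentioned ones are free. Counting distinct full assignments: branch {s=F} (p, q, r) contributes 8 new; branch {q=T, s=T} (p, r) contributes 4 new; branch {q=T} (p, r, s) contributes 0 new; branch {r=T} (p, q, s) contributes 2 new; branch {r=T} (p, q, s) contributes 0 new. Total: 14.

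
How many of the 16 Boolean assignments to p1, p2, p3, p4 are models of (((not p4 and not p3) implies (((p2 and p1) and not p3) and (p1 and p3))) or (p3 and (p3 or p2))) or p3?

12

Initial set: {T ((((not p4 and not p3) implies (((p2 and p1) and not p3) and (p1 and p3))) or (p3 and (p3 or p2))) or p3)}.
T ((((not p4 and not p3) implies (((p2 and p1) and not p3) and (p1 and p3))) or (p3 and (p3 or p2))) or p3): β-rule — branch into T (((not p4 and not p3) implies (((p2 and p1) and not p3) and (p1 and p3))) or (p3 and (p3 or p2)))  //  T p3.
  branch 1 (add T (((not p4 and not p3) implies (((p2 and p1) and not p3) and (p1 and p3))) or (p3 and (p3 or p2)))):
    T (((not p4 and not p3) implies (((p2 and p1) and not p3) and (p1 and p3))) or (p3 and (p3 or p2))): β-rule — branch into T ((not p4 and not p3) implies (((p2 and p1) and not p3) and (p1 and p3)))  //  T (p3 and (p3 or p2)).
      branch 1.1 (add T ((not p4 and not p3) implies (((p2 and p1) and not p3) and (p1 and p3)))):
        T ((not p4 and not p3) implies (((p2 and p1) and not p3) and (p1 and p3))): β-rule — branch into F (not p4 and not p3)  //  T (((p2 and p1) and not p3) and (p1 and p3)).
          branch 1.1.1 (add F (not p4 and not p3)):
            F (not p4 and not p3): β-rule — branch into F not p4  //  F not p3.
              branch 1.1.1.1 (add F not p4):
                ○ open, literals {p4=1}.
              branch 1.1.1.2 (add F not p3):
                ○ open, literals {p3=1}.
          branch 1.1.2 (add T (((p2 and p1) and not p3) and (p1 and p3))):
            T (((p2 and p1) and not p3) and (p1 and p3)): α-rule — add T ((p2 and p1) and not p3), T (p1 and p3).
            T ((p2 and p1) and not p3): α-rule — add T (p2 and p1), T not p3.
            T (p1 and p3): α-rule — add T p1, T p3.
            × closes — contains both p3 and not p3.
      branch 1.2 (add T (p3 and (p3 or p2))):
        T (p3 and (p3 or p2)): α-rule — add T p3, T (p3 or p2).
        T (p3 or p2): β-rule — branch into T p3  //  T p2.
          branch 1.2.1 (add T p3):
            ○ open, literals {p3=1}.
          branch 1.2.2 (add T p2):
            ○ open, literals {p2=1, p3=1}.
  branch 2 (add T p3):
    ○ open, literals {p3=1}.
1 branch closed, 5 open.
Each open branch fixes some atoms; the unmentioned ones are free. Counting distinct full assignments: branch {p4=1} (p1, p2, p3) contributes 8 new; branch {p3=1} (p1, p2, p4) contributes 4 new; branch {p3=1} (p1, p2, p4) contributes 0 new; branch {p2=1, p3=1} (p1, p4) contributes 0 new; branch {p3=1} (p1, p2, p4) contributes 0 new. Total: 12.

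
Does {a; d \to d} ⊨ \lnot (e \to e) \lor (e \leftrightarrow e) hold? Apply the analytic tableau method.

Yes

Initial set: {a; (d \to d); \lnot (\lnot (e \to e) \lor (e \leftrightarrow e))}.
\lnot (\lnot (e \to e) \lor (e \leftrightarrow e)): α-rule — add \lnot \lnot (e \to e), \lnot (e \leftrightarrow e).
(d \to d): β-rule — branch into \lnot d  //  d.
  branch 1 (add \lnot d):
    \lnot \lnot (e \to e): β-rule — branch into \lnot e  //  e.
      branch 1.1 (add \lnot e):
        \lnot (e \leftrightarrow e): β-rule — branch into e, \lnot e  //  \lnot e, e.
          branch 1.1.1 (add e, \lnot e):
            × closes — contains both e and \lnot e.
          branch 1.1.2 (add \lnot e, e):
            × closes — contains both e and \lnot e.
      branch 1.2 (add e):
        \lnot (e \leftrightarrow e): β-rule — branch into e, \lnot e  //  \lnot e, e.
          branch 1.2.1 (add e, \lnot e):
            × closes — contains both e and \lnot e.
          branch 1.2.2 (add \lnot e, e):
            × closes — contains both e and \lnot e.
  branch 2 (add d):
    \lnot \lnot (e \to e): β-rule — branch into \lnot e  //  e.
      branch 2.1 (add \lnot e):
        \lnot (e \leftrightarrow e): β-rule — branch into e, \lnot e  //  \lnot e, e.
          branch 2.1.1 (add e, \lnot e):
            × closes — contains both e and \lnot e.
          branch 2.1.2 (add \lnot e, e):
            × closes — contains both e and \lnot e.
      branch 2.2 (add e):
        \lnot (e \leftrightarrow e): β-rule — branch into e, \lnot e  //  \lnot e, e.
          branch 2.2.1 (add e, \lnot e):
            × closes — contains both e and \lnot e.
          branch 2.2.2 (add \lnot e, e):
            × closes — contains both e and \lnot e.
All 8 branches close.
Every branch closed, so the premises entail the conclusion.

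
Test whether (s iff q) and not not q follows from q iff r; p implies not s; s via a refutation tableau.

No

Initial set: {(q iff r); (p implies not s); s; not ((s iff q) and not not q)}.
(q iff r): β-rule — branch into q, r  //  not q, not r.
  branch 1 (add q, r):
    (p implies not s): β-rule — branch into not p  //  not s.
      branch 1.1 (add not p):
        not ((s iff q) and not not q): β-rule — branch into not (s iff q)  //  not not not q.
          branch 1.1.1 (add not (s iff q)):
            not (s iff q): β-rule — branch into s, not q  //  not s, q.
              branch 1.1.1.1 (add s, not q):
                × closes — contains both q and not q.
              branch 1.1.1.2 (add not s, q):
                × closes — contains both s and not s.
          branch 1.1.2 (add not not not q):
            not not not q: drop double negation, giving not q.
            × closes — contains both q and not q.
      branch 1.2 (add not s):
        × closes — contains both s and not s.
  branch 2 (add not q, not r):
    (p implies not s): β-rule — branch into not p  //  not s.
      branch 2.1 (add not p):
        not ((s iff q) and not not q): β-rule — branch into not (s iff q)  //  not not not q.
          branch 2.1.1 (add not (s iff q)):
            not (s iff q): β-rule — branch into s, not q  //  not s, q.
              branch 2.1.1.1 (add s, not q):
                ○ open, literals {p=0, q=0, r=0, s=1}.
              branch 2.1.1.2 (add not s, q):
                × closes — contains both s and not s.
          branch 2.1.2 (add not not not q):
            not not not q: drop double negation, giving not q.
            ○ open, literals {p=0, q=0, r=0, s=1}.
      branch 2.2 (add not s):
        × closes — contains both s and not s.
6 branches closed, 2 open.
An open branch gives a countermodel: p=0, q=0, r=0, s=1 (unmentioned atoms arbitrary); the premises hold there but the conclusion fails.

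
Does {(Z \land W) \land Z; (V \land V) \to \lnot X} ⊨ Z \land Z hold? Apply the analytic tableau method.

Initial set: {((Z \land W) \land Z); ((V \land V) \to \lnot X); \lnot (Z \land Z)}.
((Z \land W) \land Z): α-rule — add (Z \land W), Z.
(Z \land W): α-rule — add Z, W.
((V \land V) \to \lnot X): β-rule — branch into \lnot (V \land V)  //  \lnot X.
  branch 1 (add \lnot (V \land V)):
    \lnot (Z \land Z): β-rule — branch into \lnot Z  //  \lnot Z.
      branch 1.1 (add \lnot Z):
        × closes — contains both Z and \lnot Z.
      branch 1.2 (add \lnot Z):
        × closes — contains both Z and \lnot Z.
  branch 2 (add \lnot X):
    \lnot (Z \land Z): β-rule — branch into \lnot Z  //  \lnot Z.
      branch 2.1 (add \lnot Z):
        × closes — contains both Z and \lnot Z.
      branch 2.2 (add \lnot Z):
        × closes — contains both Z and \lnot Z.
All 4 branches close.
Every branch closed, so the premises entail the conclusion.

Yes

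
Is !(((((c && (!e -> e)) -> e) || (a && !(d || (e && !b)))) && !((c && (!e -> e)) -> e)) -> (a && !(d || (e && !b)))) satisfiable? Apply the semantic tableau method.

Unsatisfiable

Initial set: {!(((((c && (!e -> e)) -> e) || (a && !(d || (e && !b)))) && !((c && (!e -> e)) -> e)) -> (a && !(d || (e && !b))))}.
!(((((c && (!e -> e)) -> e) || (a && !(d || (e && !b)))) && !((c && (!e -> e)) -> e)) -> (a && !(d || (e && !b)))): α-rule — add ((((c && (!e -> e)) -> e) || (a && !(d || (e && !b)))) && !((c && (!e -> e)) -> e)), !(a && !(d || (e && !b))).
((((c && (!e -> e)) -> e) || (a && !(d || (e && !b)))) && !((c && (!e -> e)) -> e)): α-rule — add (((c && (!e -> e)) -> e) || (a && !(d || (e && !b)))), !((c && (!e -> e)) -> e).
!((c && (!e -> e)) -> e): α-rule — add (c && (!e -> e)), !e.
(c && (!e -> e)): α-rule — add c, (!e -> e).
!(a && !(d || (e && !b))): β-rule — branch into !a  //  !!(d || (e && !b)).
  branch 1 (add !a):
    (((c && (!e -> e)) -> e) || (a && !(d || (e && !b)))): β-rule — branch into ((c && (!e -> e)) -> e)  //  (a && !(d || (e && !b))).
      branch 1.1 (add ((c && (!e -> e)) -> e)):
        (!e -> e): β-rule — branch into !!e  //  e.
          branch 1.1.1 (add !!e):
            × closes — contains both e and !e.
          branch 1.1.2 (add e):
            × closes — contains both e and !e.
      branch 1.2 (add (a && !(d || (e && !b)))):
        (a && !(d || (e && !b))): α-rule — add a, !(d || (e && !b)).
        × closes — contains both a and !a.
  branch 2 (add !!(d || (e && !b))):
    (((c && (!e -> e)) -> e) || (a && !(d || (e && !b)))): β-rule — branch into ((c && (!e -> e)) -> e)  //  (a && !(d || (e && !b))).
      branch 2.1 (add ((c && (!e -> e)) -> e)):
        (!e -> e): β-rule — branch into !!e  //  e.
          branch 2.1.1 (add !!e):
            × closes — contains both e and !e.
          branch 2.1.2 (add e):
            × closes — contains both e and !e.
      branch 2.2 (add (a && !(d || (e && !b)))):
        (a && !(d || (e && !b))): α-rule — add a, !(d || (e && !b)).
        !(d || (e && !b)): α-rule — add !d, !(e && !b).
        (!e -> e): β-rule — branch into !!e  //  e.
          branch 2.2.1 (add !!e):
            × closes — contains both e and !e.
          branch 2.2.2 (add e):
            × closes — contains both e and !e.
All 7 branches close.
Every branch closed; the formula is unsatisfiable.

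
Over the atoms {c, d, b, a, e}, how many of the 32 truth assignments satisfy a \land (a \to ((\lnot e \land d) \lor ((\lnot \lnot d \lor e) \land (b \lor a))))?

Initial set: {(a \land (a \to ((\lnot e \land d) \lor ((\lnot \lnot d \lor e) \land (b \lor a)))))}.
(a \land (a \to ((\lnot e \land d) \lor ((\lnot \lnot d \lor e) \land (b \lor a))))): α-rule — add a, (a \to ((\lnot e \land d) \lor ((\lnot \lnot d \lor e) \land (b \lor a)))).
(a \to ((\lnot e \land d) \lor ((\lnot \lnot d \lor e) \land (b \lor a)))): β-rule — branch into \lnot a  //  ((\lnot e \land d) \lor ((\lnot \lnot d \lor e) \land (b \lor a))).
  branch 1 (add \lnot a):
    × closes — contains both a and \lnot a.
  branch 2 (add ((\lnot e \land d) \lor ((\lnot \lnot d \lor e) \land (b \lor a)))):
    ((\lnot e \land d) \lor ((\lnot \lnot d \lor e) \land (b \lor a))): β-rule — branch into (\lnot e \land d)  //  ((\lnot \lnot d \lor e) \land (b \lor a)).
      branch 2.1 (add (\lnot e \land d)):
        (\lnot e \land d): α-rule — add \lnot e, d.
        ○ open, literals {a=true, d=true, e=false}.
      branch 2.2 (add ((\lnot \lnot d \lor e) \land (b \lor a))):
        ((\lnot \lnot d \lor e) \land (b \lor a)): α-rule — add (\lnot \lnot d \lor e), (b \lor a).
        (\lnot \lnot d \lor e): β-rule — branch into \lnot \lnot d  //  e.
          branch 2.2.1 (add \lnot \lnot d):
            \lnot \lnot d: drop double negation, giving d.
            (b \lor a): β-rule — branch into b  //  a.
              branch 2.2.1.1 (add b):
                ○ open, literals {a=true, b=true, d=true}.
              branch 2.2.1.2 (add a):
                ○ open, literals {a=true, d=true}.
          branch 2.2.2 (add e):
            (b \lor a): β-rule — branch into b  //  a.
              branch 2.2.2.1 (add b):
                ○ open, literals {a=true, b=true, e=true}.
              branch 2.2.2.2 (add a):
                ○ open, literals {a=true, e=true}.
1 branch closed, 5 open.
Each open branch fixes some atoms; the unmentioned ones are free. Counting distinct full assignments: branch {a=true, d=true, e=false} (c, b) contributes 4 new; branch {a=true, b=true, d=true} (c, e) contributes 2 new; branch {a=true, d=true} (c, b, e) contributes 2 new; branch {a=true, b=true, e=true} (c, d) contributes 2 new; branch {a=true, e=true} (c, d, b) contributes 2 new. Total: 12.

12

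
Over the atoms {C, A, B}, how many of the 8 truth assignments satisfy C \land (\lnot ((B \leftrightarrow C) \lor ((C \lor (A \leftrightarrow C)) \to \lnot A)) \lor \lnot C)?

1

Initial set: {T (C \land (\lnot ((B \leftrightarrow C) \lor ((C \lor (A \leftrightarrow C)) \to \lnot A)) \lor \lnot C))}.
T (C \land (\lnot ((B \leftrightarrow C) \lor ((C \lor (A \leftrightarrow C)) \to \lnot A)) \lor \lnot C)): α-rule — add T C, T (\lnot ((B \leftrightarrow C) \lor ((C \lor (A \leftrightarrow C)) \to \lnot A)) \lor \lnot C).
T (\lnot ((B \leftrightarrow C) \lor ((C \lor (A \leftrightarrow C)) \to \lnot A)) \lor \lnot C): β-rule — branch into T \lnot ((B \leftrightarrow C) \lor ((C \lor (A \leftrightarrow C)) \to \lnot A))  //  T \lnot C.
  branch 1 (add T \lnot ((B \leftrightarrow C) \lor ((C \lor (A \leftrightarrow C)) \to \lnot A))):
    T \lnot ((B \leftrightarrow C) \lor ((C \lor (A \leftrightarrow C)) \to \lnot A)): α-rule — add F (B \leftrightarrow C), F ((C \lor (A \leftrightarrow C)) \to \lnot A).
    F ((C \lor (A \leftrightarrow C)) \to \lnot A): α-rule — add T (C \lor (A \leftrightarrow C)), F \lnot A.
    F (B \leftrightarrow C): β-rule — branch into T B, F C  //  F B, T C.
      branch 1.1 (add T B, F C):
        × closes — contains both C and \lnot C.
      branch 1.2 (add F B, T C):
        T (C \lor (A \leftrightarrow C)): β-rule — branch into T C  //  T (A \leftrightarrow C).
          branch 1.2.1 (add T C):
            ○ open, literals {A=true, B=false, C=true}.
          branch 1.2.2 (add T (A \leftrightarrow C)):
            T (A \leftrightarrow C): β-rule — branch into T A, T C  //  F A, F C.
              branch 1.2.2.1 (add T A, T C):
                ○ open, literals {A=true, B=false, C=true}.
              branch 1.2.2.2 (add F A, F C):
                × closes — contains both A and \lnot A.
  branch 2 (add T \lnot C):
    × closes — contains both C and \lnot C.
3 branches closed, 2 open.
Each open branch fixes some atoms; the unmentioned ones are free. Counting distinct full assignments: branch {A=true, B=false, C=true} (none free) contributes 1 new; branch {A=true, B=false, C=true} (none free) contributes 0 new. Total: 1.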